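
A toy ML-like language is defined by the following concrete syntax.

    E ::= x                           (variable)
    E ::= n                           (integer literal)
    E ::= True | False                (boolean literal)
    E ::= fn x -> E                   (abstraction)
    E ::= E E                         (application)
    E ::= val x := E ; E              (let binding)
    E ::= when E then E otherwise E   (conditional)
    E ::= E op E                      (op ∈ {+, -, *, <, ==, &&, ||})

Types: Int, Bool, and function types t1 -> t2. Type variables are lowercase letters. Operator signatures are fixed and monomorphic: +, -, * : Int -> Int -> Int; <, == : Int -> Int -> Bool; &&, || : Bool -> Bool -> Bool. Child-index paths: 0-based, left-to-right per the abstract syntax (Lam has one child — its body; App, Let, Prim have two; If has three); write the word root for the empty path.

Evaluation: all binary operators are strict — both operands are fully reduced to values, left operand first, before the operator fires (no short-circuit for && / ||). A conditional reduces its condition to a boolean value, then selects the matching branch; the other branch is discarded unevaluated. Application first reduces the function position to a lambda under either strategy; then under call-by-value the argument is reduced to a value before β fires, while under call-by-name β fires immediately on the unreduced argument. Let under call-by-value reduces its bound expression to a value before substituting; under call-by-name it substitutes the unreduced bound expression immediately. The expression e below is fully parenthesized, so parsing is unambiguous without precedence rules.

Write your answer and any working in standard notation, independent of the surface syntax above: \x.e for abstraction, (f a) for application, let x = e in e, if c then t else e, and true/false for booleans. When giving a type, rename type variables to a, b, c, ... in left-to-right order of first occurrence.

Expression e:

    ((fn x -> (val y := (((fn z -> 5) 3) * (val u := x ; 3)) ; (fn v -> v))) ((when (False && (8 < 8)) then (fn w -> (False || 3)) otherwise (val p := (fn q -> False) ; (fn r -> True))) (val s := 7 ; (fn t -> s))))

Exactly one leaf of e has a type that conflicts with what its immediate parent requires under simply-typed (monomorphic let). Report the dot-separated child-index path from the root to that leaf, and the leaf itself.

Working:
\z._ : b -> Int
  unify b -> Int ~ Int -> c
  unify b ~ Int
  unify Int ~ c
_ _ : Int
  unify Int ~ Int
x : a
let u : a
  unify Int ~ Int
let y : Int
v : d
\v._ : d -> d
\x._ : a -> d -> d
  unify Bool ~ Bool
  unify Int ~ Int
  unify Int ~ Int
  unify Bool ~ Bool
  unify Bool ~ Bool
  unify Bool ~ Bool
  unify Int ~ Bool
  FAIL: mismatch Int ~ Bool

Answer: 1.0.1.0.1 : 3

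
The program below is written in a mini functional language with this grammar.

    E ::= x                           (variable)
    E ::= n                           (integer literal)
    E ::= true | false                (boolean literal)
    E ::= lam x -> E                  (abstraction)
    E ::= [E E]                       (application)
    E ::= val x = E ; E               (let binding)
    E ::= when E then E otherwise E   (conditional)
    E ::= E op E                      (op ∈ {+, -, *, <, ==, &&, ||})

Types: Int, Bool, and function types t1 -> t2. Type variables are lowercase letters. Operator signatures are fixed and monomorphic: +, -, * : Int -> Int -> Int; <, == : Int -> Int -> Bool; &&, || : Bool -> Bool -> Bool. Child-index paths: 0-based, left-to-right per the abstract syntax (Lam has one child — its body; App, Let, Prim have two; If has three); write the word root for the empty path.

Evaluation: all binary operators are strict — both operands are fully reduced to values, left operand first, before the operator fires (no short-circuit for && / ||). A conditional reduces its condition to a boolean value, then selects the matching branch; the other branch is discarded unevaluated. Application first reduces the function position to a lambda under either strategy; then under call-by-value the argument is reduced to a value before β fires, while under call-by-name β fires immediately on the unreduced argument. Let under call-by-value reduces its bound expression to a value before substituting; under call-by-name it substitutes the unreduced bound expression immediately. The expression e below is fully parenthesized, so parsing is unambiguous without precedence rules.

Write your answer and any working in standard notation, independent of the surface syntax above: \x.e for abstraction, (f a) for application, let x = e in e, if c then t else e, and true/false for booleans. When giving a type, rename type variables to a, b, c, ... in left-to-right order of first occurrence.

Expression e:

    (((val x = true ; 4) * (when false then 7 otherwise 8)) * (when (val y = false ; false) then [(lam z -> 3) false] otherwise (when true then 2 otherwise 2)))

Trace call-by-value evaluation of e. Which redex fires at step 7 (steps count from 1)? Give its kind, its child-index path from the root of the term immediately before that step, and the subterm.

Derivation:
step 0: (((let x = true in 4) * (if false then 7 else 8)) * (if (let y = false in false) then ((\z.3) false) else (if true then 2 else 2)))
step 1: [let@0.0] ((4 * (if false then 7 else 8)) * (if (let y = false in false) then ((\z.3) false) else (if true then 2 else 2)))
step 2: [if@0.1] ((4 * 8) * (if (let y = false in false) then ((\z.3) false) else (if true then 2 else 2)))
step 3: [delta@0] (32 * (if (let y = false in false) then ((\z.3) false) else (if true then 2 else 2)))
step 4: [let@1.0] (32 * (if false then ((\z.3) false) else (if true then 2 else 2)))
step 5: [if@1] (32 * (if true then 2 else 2))
step 6: [if@1] (32 * 2)
step 7: [delta@root] 64

Answer: delta at root : (32 * 2)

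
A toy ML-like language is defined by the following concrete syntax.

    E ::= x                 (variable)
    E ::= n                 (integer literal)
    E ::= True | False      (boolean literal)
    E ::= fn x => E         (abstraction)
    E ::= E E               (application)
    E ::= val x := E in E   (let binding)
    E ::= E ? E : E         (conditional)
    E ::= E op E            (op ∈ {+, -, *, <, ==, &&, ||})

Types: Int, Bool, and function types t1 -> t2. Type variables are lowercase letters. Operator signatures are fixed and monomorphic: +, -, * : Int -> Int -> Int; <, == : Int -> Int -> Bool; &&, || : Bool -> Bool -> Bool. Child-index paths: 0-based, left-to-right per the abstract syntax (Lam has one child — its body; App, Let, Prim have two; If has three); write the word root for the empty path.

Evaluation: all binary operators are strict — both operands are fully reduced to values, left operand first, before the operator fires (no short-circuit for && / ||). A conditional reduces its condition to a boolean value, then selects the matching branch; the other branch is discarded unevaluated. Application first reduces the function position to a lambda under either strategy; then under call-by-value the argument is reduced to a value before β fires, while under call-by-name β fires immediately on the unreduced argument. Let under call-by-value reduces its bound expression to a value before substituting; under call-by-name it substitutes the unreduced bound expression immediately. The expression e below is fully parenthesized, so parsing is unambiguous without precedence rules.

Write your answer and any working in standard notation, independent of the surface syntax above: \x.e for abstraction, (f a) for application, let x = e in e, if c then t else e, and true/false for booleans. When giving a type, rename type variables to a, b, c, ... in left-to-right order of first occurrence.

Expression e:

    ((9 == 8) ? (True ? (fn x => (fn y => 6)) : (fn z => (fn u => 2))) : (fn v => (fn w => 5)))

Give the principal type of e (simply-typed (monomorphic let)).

Answer: a -> b -> Int

Derivation:
  unify Int ~ Int
  unify Int ~ Int
  unify Bool ~ Bool
  unify Bool ~ Bool
\y._ : b -> Int
\x._ : a -> b -> Int
\u._ : d -> Int
\z._ : c -> d -> Int
  unify a -> b -> Int ~ c -> d -> Int
  unify a ~ c
  unify b -> Int ~ d -> Int
  unify b ~ d
  unify Int ~ Int
\w._ : f -> Int
\v._ : e -> f -> Int
  unify c -> d -> Int ~ e -> f -> Int
  unify c ~ e
  unify d -> Int ~ f -> Int
  unify d ~ f
  unify Int ~ Int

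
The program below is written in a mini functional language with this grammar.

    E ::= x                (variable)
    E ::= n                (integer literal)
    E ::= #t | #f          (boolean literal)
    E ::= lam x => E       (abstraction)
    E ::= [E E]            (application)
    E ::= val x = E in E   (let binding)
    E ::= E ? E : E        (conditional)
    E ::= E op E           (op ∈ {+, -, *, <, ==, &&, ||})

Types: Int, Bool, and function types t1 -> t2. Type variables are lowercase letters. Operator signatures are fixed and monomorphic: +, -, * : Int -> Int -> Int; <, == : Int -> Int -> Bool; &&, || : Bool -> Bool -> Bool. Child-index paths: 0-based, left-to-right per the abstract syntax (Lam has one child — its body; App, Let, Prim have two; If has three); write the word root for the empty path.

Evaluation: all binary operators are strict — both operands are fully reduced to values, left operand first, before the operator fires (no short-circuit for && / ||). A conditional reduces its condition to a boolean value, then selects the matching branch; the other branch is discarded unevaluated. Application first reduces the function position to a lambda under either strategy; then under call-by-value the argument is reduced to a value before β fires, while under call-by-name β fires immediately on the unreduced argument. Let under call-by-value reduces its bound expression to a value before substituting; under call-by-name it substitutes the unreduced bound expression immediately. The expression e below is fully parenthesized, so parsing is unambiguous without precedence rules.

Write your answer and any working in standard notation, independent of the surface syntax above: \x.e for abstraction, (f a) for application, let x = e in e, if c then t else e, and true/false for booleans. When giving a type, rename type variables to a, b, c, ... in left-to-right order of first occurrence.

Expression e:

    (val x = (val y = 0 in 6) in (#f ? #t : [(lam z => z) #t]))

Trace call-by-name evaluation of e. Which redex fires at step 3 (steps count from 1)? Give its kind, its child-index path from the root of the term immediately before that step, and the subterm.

Answer: beta at root : ((\z.z) true)

Derivation:
step 0: (let x = (let y = 0 in 6) in (if false then true else ((\z.z) true)))
step 1: [let@root] (if false then true else ((\z.z) true))
step 2: [if@root] ((\z.z) true)
step 3: [beta@root] true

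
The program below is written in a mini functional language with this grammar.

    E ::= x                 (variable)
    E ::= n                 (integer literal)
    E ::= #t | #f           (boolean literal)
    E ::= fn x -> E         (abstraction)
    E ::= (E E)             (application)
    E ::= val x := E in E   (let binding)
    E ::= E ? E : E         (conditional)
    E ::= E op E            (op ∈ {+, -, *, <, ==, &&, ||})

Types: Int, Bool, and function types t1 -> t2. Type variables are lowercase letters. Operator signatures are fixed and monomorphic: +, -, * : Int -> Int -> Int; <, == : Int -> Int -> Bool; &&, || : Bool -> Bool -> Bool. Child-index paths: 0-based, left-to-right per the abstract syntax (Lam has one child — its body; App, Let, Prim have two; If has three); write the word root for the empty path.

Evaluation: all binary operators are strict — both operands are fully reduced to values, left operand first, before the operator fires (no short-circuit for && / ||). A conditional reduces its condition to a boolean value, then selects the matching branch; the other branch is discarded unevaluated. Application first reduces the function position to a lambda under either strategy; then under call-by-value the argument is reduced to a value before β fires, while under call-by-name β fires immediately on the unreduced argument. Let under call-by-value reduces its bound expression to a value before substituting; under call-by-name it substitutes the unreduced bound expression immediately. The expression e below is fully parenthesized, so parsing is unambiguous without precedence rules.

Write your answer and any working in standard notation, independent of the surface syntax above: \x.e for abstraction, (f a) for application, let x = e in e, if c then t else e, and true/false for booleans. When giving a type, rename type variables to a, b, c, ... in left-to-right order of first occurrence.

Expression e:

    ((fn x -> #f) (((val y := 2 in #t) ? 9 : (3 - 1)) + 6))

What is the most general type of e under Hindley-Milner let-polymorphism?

Derivation:
\x._ : a -> Bool
let y : Int
  unify Bool ~ Bool
  unify Int ~ Int
  unify Int ~ Int
  unify Int ~ Int
  unify Int ~ Int
  unify Int ~ Int
  unify a -> Bool ~ Int -> b
  unify a ~ Int
  unify Bool ~ b
_ _ : Bool

Answer: Bool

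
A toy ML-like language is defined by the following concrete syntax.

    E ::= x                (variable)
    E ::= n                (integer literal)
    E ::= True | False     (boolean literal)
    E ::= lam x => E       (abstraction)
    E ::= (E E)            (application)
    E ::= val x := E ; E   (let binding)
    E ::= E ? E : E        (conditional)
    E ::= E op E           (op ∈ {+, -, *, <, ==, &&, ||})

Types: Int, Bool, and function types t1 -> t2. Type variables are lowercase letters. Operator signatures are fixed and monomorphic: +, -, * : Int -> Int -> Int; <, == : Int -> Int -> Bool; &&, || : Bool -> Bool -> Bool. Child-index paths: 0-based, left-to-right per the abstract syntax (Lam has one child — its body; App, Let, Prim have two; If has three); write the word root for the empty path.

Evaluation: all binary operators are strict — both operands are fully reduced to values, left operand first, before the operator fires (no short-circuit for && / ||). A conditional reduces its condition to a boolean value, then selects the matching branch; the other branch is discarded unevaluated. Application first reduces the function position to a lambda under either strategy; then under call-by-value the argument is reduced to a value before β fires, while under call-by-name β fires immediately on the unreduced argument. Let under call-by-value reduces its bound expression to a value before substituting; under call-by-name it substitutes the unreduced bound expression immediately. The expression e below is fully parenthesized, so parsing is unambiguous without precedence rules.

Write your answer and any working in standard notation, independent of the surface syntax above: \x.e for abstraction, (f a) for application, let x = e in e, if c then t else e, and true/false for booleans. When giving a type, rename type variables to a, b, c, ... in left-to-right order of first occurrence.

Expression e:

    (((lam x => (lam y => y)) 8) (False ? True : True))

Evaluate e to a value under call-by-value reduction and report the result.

Answer: true

Derivation:
step 0: (((\x.(\y.y)) 8) (if false then true else true))
step 1: [beta@0] ((\y.y) (if false then true else true))
step 2: [if@1] ((\y.y) true)
step 3: [beta@root] true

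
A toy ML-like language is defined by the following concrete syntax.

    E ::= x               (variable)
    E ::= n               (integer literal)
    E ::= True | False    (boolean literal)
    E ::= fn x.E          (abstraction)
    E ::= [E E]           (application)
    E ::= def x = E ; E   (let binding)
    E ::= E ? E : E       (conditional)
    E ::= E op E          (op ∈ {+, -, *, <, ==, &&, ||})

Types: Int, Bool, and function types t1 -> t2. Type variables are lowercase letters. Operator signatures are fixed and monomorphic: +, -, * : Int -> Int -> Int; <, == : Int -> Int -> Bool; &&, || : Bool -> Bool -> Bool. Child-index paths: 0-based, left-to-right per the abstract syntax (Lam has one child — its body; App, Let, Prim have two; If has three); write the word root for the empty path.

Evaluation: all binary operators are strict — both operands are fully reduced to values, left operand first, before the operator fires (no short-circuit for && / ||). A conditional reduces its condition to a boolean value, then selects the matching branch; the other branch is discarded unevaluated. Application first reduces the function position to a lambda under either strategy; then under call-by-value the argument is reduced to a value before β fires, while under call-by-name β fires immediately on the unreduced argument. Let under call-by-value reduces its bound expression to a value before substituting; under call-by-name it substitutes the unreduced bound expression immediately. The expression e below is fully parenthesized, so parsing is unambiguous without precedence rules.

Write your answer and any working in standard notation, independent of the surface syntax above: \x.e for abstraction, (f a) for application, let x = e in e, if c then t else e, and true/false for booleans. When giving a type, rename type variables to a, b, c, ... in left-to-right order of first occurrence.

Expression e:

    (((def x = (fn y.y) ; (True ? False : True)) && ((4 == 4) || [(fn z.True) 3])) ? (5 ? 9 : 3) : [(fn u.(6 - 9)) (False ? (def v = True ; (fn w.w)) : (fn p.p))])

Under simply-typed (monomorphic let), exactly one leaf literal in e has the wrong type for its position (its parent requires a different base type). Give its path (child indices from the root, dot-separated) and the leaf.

Answer: 1.0 : 5

Trace:
y : a
\y._ : a -> a
let x : a -> a
  unify Bool ~ Bool
  unify Bool ~ Bool
  unify Bool ~ Bool
  unify Int ~ Int
  unify Int ~ Int
  unify Bool ~ Bool
\z._ : b -> Bool
  unify b -> Bool ~ Int -> c
  unify b ~ Int
  unify Bool ~ c
_ _ : Bool
  unify Bool ~ Bool
  unify Bool ~ Bool
  unify Bool ~ Bool
  unify Int ~ Bool
  FAIL: mismatch Int ~ Bool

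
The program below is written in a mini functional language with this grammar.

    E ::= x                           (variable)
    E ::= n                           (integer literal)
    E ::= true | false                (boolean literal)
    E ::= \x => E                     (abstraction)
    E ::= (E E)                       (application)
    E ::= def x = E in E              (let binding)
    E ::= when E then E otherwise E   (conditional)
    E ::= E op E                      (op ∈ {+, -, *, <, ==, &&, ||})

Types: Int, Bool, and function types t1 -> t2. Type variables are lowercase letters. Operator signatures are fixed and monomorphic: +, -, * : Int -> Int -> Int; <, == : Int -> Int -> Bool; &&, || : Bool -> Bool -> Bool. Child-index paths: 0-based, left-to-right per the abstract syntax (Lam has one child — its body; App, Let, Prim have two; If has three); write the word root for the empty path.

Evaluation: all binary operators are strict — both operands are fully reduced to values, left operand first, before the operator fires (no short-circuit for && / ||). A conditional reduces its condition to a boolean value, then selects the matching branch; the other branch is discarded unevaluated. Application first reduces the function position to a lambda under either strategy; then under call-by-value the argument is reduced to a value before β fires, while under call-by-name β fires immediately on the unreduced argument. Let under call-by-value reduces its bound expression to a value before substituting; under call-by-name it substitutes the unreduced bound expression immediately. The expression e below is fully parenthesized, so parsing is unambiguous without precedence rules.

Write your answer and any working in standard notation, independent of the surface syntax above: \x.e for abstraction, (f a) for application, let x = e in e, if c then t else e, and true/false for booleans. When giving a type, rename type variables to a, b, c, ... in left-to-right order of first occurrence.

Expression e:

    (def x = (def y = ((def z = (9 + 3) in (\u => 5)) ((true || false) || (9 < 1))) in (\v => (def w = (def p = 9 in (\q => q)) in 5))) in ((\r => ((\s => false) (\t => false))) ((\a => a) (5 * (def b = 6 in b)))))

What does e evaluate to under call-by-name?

Answer: false

Working:
step 0: (let x = (let y = ((let z = (9 + 3) in (\u.5)) ((true || false) || (9 < 1))) in (\v.(let w = (let p = 9 in (\q.q)) in 5))) in ((\r.((\s.false) (\t.false))) ((\a.a) (5 * (let b = 6 in b)))))
step 1: [let@root] ((\r.((\s.false) (\t.false))) ((\a.a) (5 * (let b = 6 in b))))
step 2: [beta@root] ((\s.false) (\t.false))
step 3: [beta@root] false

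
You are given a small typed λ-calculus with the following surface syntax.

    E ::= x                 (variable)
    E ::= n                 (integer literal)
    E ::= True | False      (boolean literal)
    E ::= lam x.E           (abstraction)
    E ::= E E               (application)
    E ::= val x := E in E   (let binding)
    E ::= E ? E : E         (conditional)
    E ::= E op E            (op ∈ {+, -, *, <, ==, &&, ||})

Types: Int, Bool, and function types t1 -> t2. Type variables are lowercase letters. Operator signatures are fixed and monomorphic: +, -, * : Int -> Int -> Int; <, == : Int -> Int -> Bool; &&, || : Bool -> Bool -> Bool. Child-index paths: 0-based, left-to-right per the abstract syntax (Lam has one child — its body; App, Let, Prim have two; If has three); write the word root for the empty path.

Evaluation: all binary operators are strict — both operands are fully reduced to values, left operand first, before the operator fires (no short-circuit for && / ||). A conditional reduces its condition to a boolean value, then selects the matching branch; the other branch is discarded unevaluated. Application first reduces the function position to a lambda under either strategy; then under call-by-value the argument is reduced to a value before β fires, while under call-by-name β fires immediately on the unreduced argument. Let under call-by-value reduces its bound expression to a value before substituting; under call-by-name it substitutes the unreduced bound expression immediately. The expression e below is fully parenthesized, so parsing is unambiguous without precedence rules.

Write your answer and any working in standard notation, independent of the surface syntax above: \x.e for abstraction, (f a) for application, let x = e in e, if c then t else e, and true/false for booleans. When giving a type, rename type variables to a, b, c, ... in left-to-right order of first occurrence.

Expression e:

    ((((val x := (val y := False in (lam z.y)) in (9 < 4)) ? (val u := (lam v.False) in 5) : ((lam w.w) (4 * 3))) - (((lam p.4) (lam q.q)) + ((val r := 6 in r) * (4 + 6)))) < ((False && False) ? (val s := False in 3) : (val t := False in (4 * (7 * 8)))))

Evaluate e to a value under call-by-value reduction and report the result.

Trace:
step 0: (((if (let x = (let y = false in (\z.y)) in (9 < 4)) then (let u = (\v.false) in 5) else ((\w.w) (4 * 3))) - (((\p.4) (\q.q)) + ((let r = 6 in r) * (4 + 6)))) < (if (false && false) then (let s = false in 3) else (let t = false in (4 * (7 * 8)))))
step 1: [let@0.0.0.0] (((if (let x = (\z.false) in (9 < 4)) then (let u = (\v.false) in 5) else ((\w.w) (4 * 3))) - (((\p.4) (\q.q)) + ((let r = 6 in r) * (4 + 6)))) < (if (false && false) then (let s = false in 3) else (let t = false in (4 * (7 * 8)))))
step 2: [let@0.0.0] (((if (9 < 4) then (let u = (\v.false) in 5) else ((\w.w) (4 * 3))) - (((\p.4) (\q.q)) + ((let r = 6 in r) * (4 + 6)))) < (if (false && false) then (let s = false in 3) else (let t = false in (4 * (7 * 8)))))
step 3: [delta@0.0.0] (((if false then (let u = (\v.false) in 5) else ((\w.w) (4 * 3))) - (((\p.4) (\q.q)) + ((let r = 6 in r) * (4 + 6)))) < (if (false && false) then (let s = false in 3) else (let t = false in (4 * (7 * 8)))))
step 4: [if@0.0] ((((\w.w) (4 * 3)) - (((\p.4) (\q.q)) + ((let r = 6 in r) * (4 + 6)))) < (if (false && false) then (let s = false in 3) else (let t = false in (4 * (7 * 8)))))
step 5: [delta@0.0.1] ((((\w.w) 12) - (((\p.4) (\q.q)) + ((let r = 6 in r) * (4 + 6)))) < (if (false && false) then (let s = false in 3) else (let t = false in (4 * (7 * 8)))))
step 6: [beta@0.0] ((12 - (((\p.4) (\q.q)) + ((let r = 6 in r) * (4 + 6)))) < (if (false && false) then (let s = false in 3) else (let t = false in (4 * (7 * 8)))))
step 7: [beta@0.1.0] ((12 - (4 + ((let r = 6 in r) * (4 + 6)))) < (if (false && false) then (let s = false in 3) else (let t = false in (4 * (7 * 8)))))
step 8: [let@0.1.1.0] ((12 - (4 + (6 * (4 + 6)))) < (if (false && false) then (let s = false in 3) else (let t = false in (4 * (7 * 8)))))
step 9: [delta@0.1.1.1] ((12 - (4 + (6 * 10))) < (if (false && false) then (let s = false in 3) else (let t = false in (4 * (7 * 8)))))
step 10: [delta@0.1.1] ((12 - (4 + 60)) < (if (false && false) then (let s = false in 3) else (let t = false in (4 * (7 * 8)))))
step 11: [delta@0.1] ((12 - 64) < (if (false && false) then (let s = false in 3) else (let t = false in (4 * (7 * 8)))))
step 12: [delta@0] (-52 < (if (false && false) then (let s = false in 3) else (let t = false in (4 * (7 * 8)))))
step 13: [delta@1.0] (-52 < (if false then (let s = false in 3) else (let t = false in (4 * (7 * 8)))))
step 14: [if@1] (-52 < (let t = false in (4 * (7 * 8))))
step 15: [let@1] (-52 < (4 * (7 * 8)))
step 16: [delta@1.1] (-52 < (4 * 56))
step 17: [delta@1] (-52 < 224)
step 18: [delta@root] true

Answer: true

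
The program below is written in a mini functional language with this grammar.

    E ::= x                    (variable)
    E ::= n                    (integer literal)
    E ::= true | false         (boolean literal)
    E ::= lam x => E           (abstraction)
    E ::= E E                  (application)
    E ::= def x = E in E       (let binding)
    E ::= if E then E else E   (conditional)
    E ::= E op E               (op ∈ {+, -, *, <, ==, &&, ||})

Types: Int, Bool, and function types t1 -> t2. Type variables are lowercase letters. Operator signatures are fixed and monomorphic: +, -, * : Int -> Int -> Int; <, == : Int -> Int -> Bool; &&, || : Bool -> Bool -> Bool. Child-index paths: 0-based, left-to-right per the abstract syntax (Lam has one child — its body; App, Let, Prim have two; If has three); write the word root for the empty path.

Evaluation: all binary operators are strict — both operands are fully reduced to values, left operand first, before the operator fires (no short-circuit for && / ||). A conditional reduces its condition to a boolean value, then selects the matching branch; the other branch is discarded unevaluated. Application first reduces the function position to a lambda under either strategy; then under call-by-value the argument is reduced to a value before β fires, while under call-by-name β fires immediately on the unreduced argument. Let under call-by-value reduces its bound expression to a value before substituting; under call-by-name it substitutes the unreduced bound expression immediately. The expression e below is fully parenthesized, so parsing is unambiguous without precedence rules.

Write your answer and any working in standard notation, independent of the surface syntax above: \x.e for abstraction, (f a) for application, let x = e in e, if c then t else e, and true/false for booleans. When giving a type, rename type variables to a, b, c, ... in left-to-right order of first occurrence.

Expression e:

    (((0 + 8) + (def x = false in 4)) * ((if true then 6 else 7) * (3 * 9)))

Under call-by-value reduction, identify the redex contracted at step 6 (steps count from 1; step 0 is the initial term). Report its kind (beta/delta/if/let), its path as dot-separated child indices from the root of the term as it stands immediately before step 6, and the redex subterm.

Answer: delta at 1 : (6 * 27)

Derivation:
step 0: (((0 + 8) + (let x = false in 4)) * ((if true then 6 else 7) * (3 * 9)))
step 1: [delta@0.0] ((8 + (let x = false in 4)) * ((if true then 6 else 7) * (3 * 9)))
step 2: [let@0.1] ((8 + 4) * ((if true then 6 else 7) * (3 * 9)))
step 3: [delta@0] (12 * ((if true then 6 else 7) * (3 * 9)))
step 4: [if@1.0] (12 * (6 * (3 * 9)))
step 5: [delta@1.1] (12 * (6 * 27))
step 6: [delta@1] (12 * 162)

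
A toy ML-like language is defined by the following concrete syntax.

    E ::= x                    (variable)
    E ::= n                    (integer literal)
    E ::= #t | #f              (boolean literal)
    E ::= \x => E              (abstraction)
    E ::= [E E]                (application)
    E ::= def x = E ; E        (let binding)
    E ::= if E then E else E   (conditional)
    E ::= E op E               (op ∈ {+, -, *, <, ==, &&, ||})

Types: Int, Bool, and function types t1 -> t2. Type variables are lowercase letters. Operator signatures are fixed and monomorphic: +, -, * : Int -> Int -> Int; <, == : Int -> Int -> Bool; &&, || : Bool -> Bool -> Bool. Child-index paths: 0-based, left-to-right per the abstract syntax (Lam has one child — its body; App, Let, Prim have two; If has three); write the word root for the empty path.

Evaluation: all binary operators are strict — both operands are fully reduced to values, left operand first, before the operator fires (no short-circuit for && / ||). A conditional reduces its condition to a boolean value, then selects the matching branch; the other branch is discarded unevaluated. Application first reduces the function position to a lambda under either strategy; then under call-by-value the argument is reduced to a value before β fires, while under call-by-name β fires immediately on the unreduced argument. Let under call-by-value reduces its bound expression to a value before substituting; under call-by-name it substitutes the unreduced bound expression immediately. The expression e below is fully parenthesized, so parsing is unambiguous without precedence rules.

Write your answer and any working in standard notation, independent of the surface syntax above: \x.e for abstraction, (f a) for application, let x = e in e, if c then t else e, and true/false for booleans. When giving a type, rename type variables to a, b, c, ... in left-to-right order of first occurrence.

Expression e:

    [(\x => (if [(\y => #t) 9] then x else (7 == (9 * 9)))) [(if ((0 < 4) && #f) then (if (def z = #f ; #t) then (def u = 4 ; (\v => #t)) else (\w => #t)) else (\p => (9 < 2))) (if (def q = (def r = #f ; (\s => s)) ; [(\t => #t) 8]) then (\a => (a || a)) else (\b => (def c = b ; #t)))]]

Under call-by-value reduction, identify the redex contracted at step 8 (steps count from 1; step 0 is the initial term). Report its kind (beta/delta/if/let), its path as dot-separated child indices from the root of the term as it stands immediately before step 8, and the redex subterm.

Answer: beta at 1 : ((\p.(9 < 2)) (\a.(a || a)))

Derivation:
step 0: ((\x.(if ((\y.true) 9) then x else (7 == (9 * 9)))) ((if ((0 < 4) && false) then (if (let z = false in true) then (let u = 4 in (\v.true)) else (\w.true)) else (\p.(9 < 2))) (if (let q = (let r = false in (\s.s)) in ((\t.true) 8)) then (\a.(a || a)) else (\b.(let c = b in true)))))
step 1: [delta@1.0.0.0] ((\x.(if ((\y.true) 9) then x else (7 == (9 * 9)))) ((if (true && false) then (if (let z = false in true) then (let u = 4 in (\v.true)) else (\w.true)) else (\p.(9 < 2))) (if (let q = (let r = false in (\s.s)) in ((\t.true) 8)) then (\a.(a || a)) else (\b.(let c = b in true)))))
step 2: [delta@1.0.0] ((\x.(if ((\y.true) 9) then x else (7 == (9 * 9)))) ((if false then (if (let z = false in true) then (let u = 4 in (\v.true)) else (\w.true)) else (\p.(9 < 2))) (if (let q = (let r = false in (\s.s)) in ((\t.true) 8)) then (\a.(a || a)) else (\b.(let c = b in true)))))
step 3: [if@1.0] ((\x.(if ((\y.true) 9) then x else (7 == (9 * 9)))) ((\p.(9 < 2)) (if (let q = (let r = false in (\s.s)) in ((\t.true) 8)) then (\a.(a || a)) else (\b.(let c = b in true)))))
step 4: [let@1.1.0.0] ((\x.(if ((\y.true) 9) then x else (7 == (9 * 9)))) ((\p.(9 < 2)) (if (let q = (\s.s) in ((\t.true) 8)) then (\a.(a || a)) else (\b.(let c = b in true)))))
step 5: [let@1.1.0] ((\x.(if ((\y.true) 9) then x else (7 == (9 * 9)))) ((\p.(9 < 2)) (if ((\t.true) 8) then (\a.(a || a)) else (\b.(let c = b in true)))))
step 6: [beta@1.1.0] ((\x.(if ((\y.true) 9) then x else (7 == (9 * 9)))) ((\p.(9 < 2)) (if true then (\a.(a || a)) else (\b.(let c = b in true)))))
step 7: [if@1.1] ((\x.(if ((\y.true) 9) then x else (7 == (9 * 9)))) ((\p.(9 < 2)) (\a.(a || a))))
step 8: [beta@1] ((\x.(if ((\y.true) 9) then x else (7 == (9 * 9)))) (9 < 2))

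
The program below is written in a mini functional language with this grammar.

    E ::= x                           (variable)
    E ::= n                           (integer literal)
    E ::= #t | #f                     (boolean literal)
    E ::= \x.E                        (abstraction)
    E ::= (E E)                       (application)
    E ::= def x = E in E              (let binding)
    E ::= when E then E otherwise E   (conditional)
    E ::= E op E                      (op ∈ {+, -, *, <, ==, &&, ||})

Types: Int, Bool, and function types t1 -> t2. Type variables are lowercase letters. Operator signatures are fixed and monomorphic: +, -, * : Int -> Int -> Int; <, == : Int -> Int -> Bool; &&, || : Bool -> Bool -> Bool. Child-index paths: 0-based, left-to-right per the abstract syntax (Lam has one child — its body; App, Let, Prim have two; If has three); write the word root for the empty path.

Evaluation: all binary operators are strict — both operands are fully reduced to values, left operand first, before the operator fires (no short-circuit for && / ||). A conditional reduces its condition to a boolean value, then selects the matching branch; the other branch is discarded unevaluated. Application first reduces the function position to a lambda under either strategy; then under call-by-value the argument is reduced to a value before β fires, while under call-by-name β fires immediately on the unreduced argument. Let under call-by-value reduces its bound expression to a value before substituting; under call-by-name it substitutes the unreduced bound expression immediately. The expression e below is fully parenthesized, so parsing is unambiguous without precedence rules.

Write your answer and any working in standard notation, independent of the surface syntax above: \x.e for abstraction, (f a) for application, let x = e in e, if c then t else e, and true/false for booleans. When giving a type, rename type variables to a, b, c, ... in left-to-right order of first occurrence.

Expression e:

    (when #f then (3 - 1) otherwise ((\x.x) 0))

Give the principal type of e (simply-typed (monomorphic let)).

Derivation:
  unify Bool ~ Bool
  unify Int ~ Int
  unify Int ~ Int
x : a
\x._ : a -> a
  unify a -> a ~ Int -> b
  unify a ~ Int
  unify Int ~ b
_ _ : Int
  unify Int ~ Int

Answer: Int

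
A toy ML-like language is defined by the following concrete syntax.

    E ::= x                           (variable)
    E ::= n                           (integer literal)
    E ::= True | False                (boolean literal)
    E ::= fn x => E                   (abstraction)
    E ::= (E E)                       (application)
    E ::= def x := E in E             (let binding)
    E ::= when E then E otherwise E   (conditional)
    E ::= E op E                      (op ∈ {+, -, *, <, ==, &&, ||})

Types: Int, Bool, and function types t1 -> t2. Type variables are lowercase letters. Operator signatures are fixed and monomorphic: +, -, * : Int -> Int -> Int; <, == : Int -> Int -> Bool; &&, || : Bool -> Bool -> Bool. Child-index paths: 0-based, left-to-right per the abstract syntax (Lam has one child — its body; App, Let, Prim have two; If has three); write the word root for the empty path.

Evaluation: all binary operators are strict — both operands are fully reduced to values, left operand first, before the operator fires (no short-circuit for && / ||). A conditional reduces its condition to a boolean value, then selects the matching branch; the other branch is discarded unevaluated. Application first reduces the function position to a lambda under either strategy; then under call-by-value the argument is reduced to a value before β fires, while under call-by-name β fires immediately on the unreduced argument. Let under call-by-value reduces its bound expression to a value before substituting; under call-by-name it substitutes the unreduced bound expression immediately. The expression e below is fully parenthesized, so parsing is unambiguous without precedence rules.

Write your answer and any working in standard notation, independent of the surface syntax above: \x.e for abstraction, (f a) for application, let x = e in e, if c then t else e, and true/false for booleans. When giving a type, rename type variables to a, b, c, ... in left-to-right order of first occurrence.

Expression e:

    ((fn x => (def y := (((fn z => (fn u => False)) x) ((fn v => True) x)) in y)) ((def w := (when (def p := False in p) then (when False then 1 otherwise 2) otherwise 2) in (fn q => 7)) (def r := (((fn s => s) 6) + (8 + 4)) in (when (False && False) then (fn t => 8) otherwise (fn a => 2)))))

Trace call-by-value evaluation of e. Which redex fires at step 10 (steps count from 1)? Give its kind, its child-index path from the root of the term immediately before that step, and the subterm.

Answer: beta at 1 : ((\q.7) (\a.2))

Working:
step 0: ((\x.(let y = (((\z.(\u.false)) x) ((\v.true) x)) in y)) ((let w = (if (let p = false in p) then (if false then 1 else 2) else 2) in (\q.7)) (let r = (((\s.s) 6) + (8 + 4)) in (if (false && false) then (\t.8) else (\a.2)))))
step 1: [let@1.0.0.0] ((\x.(let y = (((\z.(\u.false)) x) ((\v.true) x)) in y)) ((let w = (if false then (if false then 1 else 2) else 2) in (\q.7)) (let r = (((\s.s) 6) + (8 + 4)) in (if (false && false) then (\t.8) else (\a.2)))))
step 2: [if@1.0.0] ((\x.(let y = (((\z.(\u.false)) x) ((\v.true) x)) in y)) ((let w = 2 in (\q.7)) (let r = (((\s.s) 6) + (8 + 4)) in (if (false && false) then (\t.8) else (\a.2)))))
step 3: [let@1.0] ((\x.(let y = (((\z.(\u.false)) x) ((\v.true) x)) in y)) ((\q.7) (let r = (((\s.s) 6) + (8 + 4)) in (if (false && false) then (\t.8) else (\a.2)))))
step 4: [beta@1.1.0.0] ((\x.(let y = (((\z.(\u.false)) x) ((\v.true) x)) in y)) ((\q.7) (let r = (6 + (8 + 4)) in (if (false && false) then (\t.8) else (\a.2)))))
step 5: [delta@1.1.0.1] ((\x.(let y = (((\z.(\u.false)) x) ((\v.true) x)) in y)) ((\q.7) (let r = (6 + 12) in (if (false && false) then (\t.8) else (\a.2)))))
step 6: [delta@1.1.0] ((\x.(let y = (((\z.(\u.false)) x) ((\v.true) x)) in y)) ((\q.7) (let r = 18 in (if (false && false) then (\t.8) else (\a.2)))))
step 7: [let@1.1] ((\x.(let y = (((\z.(\u.false)) x) ((\v.true) x)) in y)) ((\q.7) (if (false && false) then (\t.8) else (\a.2))))
step 8: [delta@1.1.0] ((\x.(let y = (((\z.(\u.false)) x) ((\v.true) x)) in y)) ((\q.7) (if false then (\t.8) else (\a.2))))
step 9: [if@1.1] ((\x.(let y = (((\z.(\u.false)) x) ((\v.true) x)) in y)) ((\q.7) (\a.2)))
step 10: [beta@1] ((\x.(let y = (((\z.(\u.false)) x) ((\v.true) x)) in y)) 7)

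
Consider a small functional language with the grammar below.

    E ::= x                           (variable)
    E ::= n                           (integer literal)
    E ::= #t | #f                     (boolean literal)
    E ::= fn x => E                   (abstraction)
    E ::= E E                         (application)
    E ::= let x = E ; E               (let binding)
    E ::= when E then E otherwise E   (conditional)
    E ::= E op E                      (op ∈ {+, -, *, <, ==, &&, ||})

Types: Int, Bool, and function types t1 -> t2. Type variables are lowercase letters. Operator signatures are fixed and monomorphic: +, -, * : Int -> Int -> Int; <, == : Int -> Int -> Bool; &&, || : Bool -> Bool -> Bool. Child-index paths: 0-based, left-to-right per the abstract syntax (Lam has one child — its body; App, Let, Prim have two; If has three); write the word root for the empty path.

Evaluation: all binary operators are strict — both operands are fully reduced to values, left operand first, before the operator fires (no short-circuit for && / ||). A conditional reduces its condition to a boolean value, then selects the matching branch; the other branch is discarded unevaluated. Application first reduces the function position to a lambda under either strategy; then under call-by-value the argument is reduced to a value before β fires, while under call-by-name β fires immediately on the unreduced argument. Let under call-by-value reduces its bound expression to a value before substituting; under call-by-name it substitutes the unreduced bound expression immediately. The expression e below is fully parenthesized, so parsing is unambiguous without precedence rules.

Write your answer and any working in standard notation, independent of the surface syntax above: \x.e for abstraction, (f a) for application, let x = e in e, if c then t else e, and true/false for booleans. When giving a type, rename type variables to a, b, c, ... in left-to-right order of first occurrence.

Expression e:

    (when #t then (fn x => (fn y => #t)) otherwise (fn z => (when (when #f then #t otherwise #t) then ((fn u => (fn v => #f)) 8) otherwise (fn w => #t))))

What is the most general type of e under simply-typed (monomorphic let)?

Answer: a -> b -> Bool

Trace:
  unify Bool ~ Bool
\y._ : b -> Bool
\x._ : a -> b -> Bool
  unify Bool ~ Bool
  unify Bool ~ Bool
  unify Bool ~ Bool
\v._ : e -> Bool
\u._ : d -> e -> Bool
  unify d -> e -> Bool ~ Int -> f
  unify d ~ Int
  unify e -> Bool ~ f
_ _ : e -> Bool
\w._ : g -> Bool
  unify e -> Bool ~ g -> Bool
  unify e ~ g
  unify Bool ~ Bool
\z._ : c -> g -> Bool
  unify a -> b -> Bool ~ c -> g -> Bool
  unify a ~ c
  unify b -> Bool ~ g -> Bool
  unify b ~ g
  unify Bool ~ Bool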